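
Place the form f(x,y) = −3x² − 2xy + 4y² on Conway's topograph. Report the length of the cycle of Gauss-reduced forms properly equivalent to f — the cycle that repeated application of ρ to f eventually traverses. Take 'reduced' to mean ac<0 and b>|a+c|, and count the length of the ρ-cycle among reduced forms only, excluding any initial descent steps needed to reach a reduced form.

D = 52, ⌊√D⌋ = 7
descent: ρ → (4,2,-3)  [lands on river]
river: ρ → (-3,4,3)
river: ρ → (3,2,-4)
river: ρ → (-4,6,1)
river: ρ → (1,6,-4)
river: ρ → (-4,2,3)
river: ρ → (3,4,-3)
river: ρ → (-3,2,4)
river: ρ → (4,6,-1)
river: ρ → (-1,6,4)
ρ-cycle length = 10 (tail of 1 descent step not counted)

10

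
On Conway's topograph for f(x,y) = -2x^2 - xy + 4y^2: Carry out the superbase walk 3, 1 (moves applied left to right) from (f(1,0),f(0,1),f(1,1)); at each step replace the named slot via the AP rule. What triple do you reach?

start (-2,4,1) = (f(1,0),f(0,1),f(1,1))
replace slot 3: 2·((-2)+4) − 1 = 3 → (-2,4,3)
replace slot 1: 2·(4+3) − (-2) = 16 → (16,4,3)

16,4,3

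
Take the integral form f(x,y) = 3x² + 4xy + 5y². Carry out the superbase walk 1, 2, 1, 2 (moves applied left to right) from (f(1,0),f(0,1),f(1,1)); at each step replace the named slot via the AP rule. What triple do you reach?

start (3,5,12) = (f(1,0),f(0,1),f(1,1))
replace slot 1: 2·(5+12) − 3 = 31 → (31,5,12)
replace slot 2: 2·(31+12) − 5 = 81 → (31,81,12)
replace slot 1: 2·(81+12) − 31 = 155 → (155,81,12)
replace slot 2: 2·(155+12) − 81 = 253 → (155,253,12)

155,253,12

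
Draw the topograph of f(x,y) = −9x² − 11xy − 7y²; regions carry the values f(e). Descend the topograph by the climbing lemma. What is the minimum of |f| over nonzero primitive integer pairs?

translate: b→-7 (≡11 mod 18), so (9,11,7)→(9,-7,5)
flip: (9,-7,5)→(5,7,9)
translate: b→-3 (≡7 mod 10), so (5,7,9)→(5,-3,7)
reduced (well bottom): (5,-3,7) with a≤c, −a<b≤a
well minimum |f| = |-5| = 5 (negative-definite)

5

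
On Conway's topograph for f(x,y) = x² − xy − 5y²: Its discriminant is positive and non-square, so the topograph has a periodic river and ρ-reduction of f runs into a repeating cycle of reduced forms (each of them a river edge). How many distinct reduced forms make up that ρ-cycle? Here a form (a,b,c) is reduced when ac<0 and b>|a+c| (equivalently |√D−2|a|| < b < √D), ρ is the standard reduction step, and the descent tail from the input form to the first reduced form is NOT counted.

D = 21, ⌊√D⌋ = 4
descent: ρ → (-5,1,1)
descent: ρ → (1,3,-3)  [lands on river]
river: ρ → (-3,3,1)
ρ-cycle length = 2 (tail of 2 descent steps not counted)

2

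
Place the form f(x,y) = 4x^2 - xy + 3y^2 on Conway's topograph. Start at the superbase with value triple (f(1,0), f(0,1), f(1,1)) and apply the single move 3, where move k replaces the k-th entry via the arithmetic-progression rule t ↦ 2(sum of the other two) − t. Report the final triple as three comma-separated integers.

start (4,3,6) = (f(1,0),f(0,1),f(1,1))
replace slot 3: 2·(4+3) − 6 = 8 → (4,3,8)

4,3,8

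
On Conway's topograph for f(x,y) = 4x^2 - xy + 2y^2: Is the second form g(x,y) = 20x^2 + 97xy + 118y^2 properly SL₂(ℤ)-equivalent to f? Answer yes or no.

D₁ = -31, D₂ = -31
f: flip: (4,-1,2)→(2,1,4)
f: reduced (well bottom): (2,1,4) with a≤c, −a<b≤a
g: translate: b→17 (≡97 mod 40), so (20,97,118)→(20,17,4)
g: flip: (20,17,4)→(4,-17,20)
g: translate: b→-1 (≡-17 mod 8), so (4,-17,20)→(4,-1,2)
g: flip: (4,-1,2)→(2,1,4)
g: reduced (well bottom): (2,1,4) with a≤c, −a<b≤a
reduced forms (2, 1, 4) vs (2, 1, 4) ⇒ equivalent

yes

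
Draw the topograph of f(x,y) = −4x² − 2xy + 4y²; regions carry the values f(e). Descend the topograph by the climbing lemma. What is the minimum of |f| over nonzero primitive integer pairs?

descent: ρ → (4,2,-4)  [lands on river]
river: ρ → (-4,6,2)
river: ρ → (2,6,-4)
river: ρ → (-4,2,4)
river: ρ → (4,6,-2)
river: ρ → (-2,6,4)
closes: descent 1, river 6
min |a| on river = 2

2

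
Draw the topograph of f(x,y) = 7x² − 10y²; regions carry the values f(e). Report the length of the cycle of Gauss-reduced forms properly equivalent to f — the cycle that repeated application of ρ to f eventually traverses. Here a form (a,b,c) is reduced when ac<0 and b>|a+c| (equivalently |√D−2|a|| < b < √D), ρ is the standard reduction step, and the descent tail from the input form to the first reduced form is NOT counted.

D = 280, ⌊√D⌋ = 16
descent: ρ → (-10,0,7)
descent: ρ → (7,14,-3)  [lands on river]
river: ρ → (-3,16,2)
river: ρ → (2,16,-3)
river: ρ → (-3,14,7)
ρ-cycle length = 4 (tail of 2 descent steps not counted)

4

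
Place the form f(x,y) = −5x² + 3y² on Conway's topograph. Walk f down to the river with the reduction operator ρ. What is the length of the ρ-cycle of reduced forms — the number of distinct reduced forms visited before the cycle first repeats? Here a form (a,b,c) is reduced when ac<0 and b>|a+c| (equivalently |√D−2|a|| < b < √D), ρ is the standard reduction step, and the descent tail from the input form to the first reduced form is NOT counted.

D = 60, ⌊√D⌋ = 7
descent: ρ → (3,6,-2)  [lands on river]
river: ρ → (-2,6,3)
ρ-cycle length = 2 (tail of 1 descent step not counted)

2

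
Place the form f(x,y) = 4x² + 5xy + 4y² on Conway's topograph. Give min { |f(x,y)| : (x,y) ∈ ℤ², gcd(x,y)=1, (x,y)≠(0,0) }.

translate: b→-3 (≡5 mod 8), so (4,5,4)→(4,-3,3)
flip: (4,-3,3)→(3,3,4)
reduced (well bottom): (3,3,4) with a≤c, −a<b≤a
well minimum = a = 3

3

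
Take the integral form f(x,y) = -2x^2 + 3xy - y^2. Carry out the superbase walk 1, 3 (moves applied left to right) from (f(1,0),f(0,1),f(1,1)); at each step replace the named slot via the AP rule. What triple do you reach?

start (-2,-1,0) = (f(1,0),f(0,1),f(1,1))
replace slot 1: 2·((-1)+0) − (-2) = 0 → (0,-1,0)
replace slot 3: 2·(0+(-1)) − 0 = -2 → (0,-1,-2)

0,-1,-2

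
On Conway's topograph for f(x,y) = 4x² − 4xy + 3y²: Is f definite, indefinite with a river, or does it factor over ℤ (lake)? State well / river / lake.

D = b²−4ac = (-4)² − 4·4·3 = -32
D < 0 ⇒ definite ⇒ every region one sign ⇒ single well

well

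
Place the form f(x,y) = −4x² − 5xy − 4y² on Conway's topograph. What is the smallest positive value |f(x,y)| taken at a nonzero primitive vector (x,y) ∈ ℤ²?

translate: b→-3 (≡5 mod 8), so (4,5,4)→(4,-3,3)
flip: (4,-3,3)→(3,3,4)
reduced (well bottom): (3,3,4) with a≤c, −a<b≤a
well minimum |f| = |-3| = 3 (negative-definite)

3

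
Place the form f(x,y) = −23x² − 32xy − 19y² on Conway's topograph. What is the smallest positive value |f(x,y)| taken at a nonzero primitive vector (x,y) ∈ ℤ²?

translate: b→-14 (≡32 mod 46), so (23,32,19)→(23,-14,10)
flip: (23,-14,10)→(10,14,23)
translate: b→-6 (≡14 mod 20), so (10,14,23)→(10,-6,19)
reduced (well bottom): (10,-6,19) with a≤c, −a<b≤a
well minimum |f| = |-10| = 10 (negative-definite)

10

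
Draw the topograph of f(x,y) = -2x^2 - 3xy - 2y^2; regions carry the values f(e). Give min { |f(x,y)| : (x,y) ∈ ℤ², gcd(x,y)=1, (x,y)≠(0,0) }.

translate: b→-1 (≡3 mod 4), so (2,3,2)→(2,-1,1)
flip: (2,-1,1)→(1,1,2)
reduced (well bottom): (1,1,2) with a≤c, −a<b≤a
well minimum |f| = |-1| = 1 (negative-definite)

1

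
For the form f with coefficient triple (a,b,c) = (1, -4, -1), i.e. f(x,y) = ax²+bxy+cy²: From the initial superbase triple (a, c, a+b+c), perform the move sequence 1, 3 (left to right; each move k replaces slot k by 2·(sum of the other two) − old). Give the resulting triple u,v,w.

start (1,-1,-4) = (f(1,0),f(0,1),f(1,1))
replace slot 1: 2·((-1)+(-4)) − 1 = -11 → (-11,-1,-4)
replace slot 3: 2·((-11)+(-1)) − (-4) = -20 → (-11,-1,-20)

-11,-1,-20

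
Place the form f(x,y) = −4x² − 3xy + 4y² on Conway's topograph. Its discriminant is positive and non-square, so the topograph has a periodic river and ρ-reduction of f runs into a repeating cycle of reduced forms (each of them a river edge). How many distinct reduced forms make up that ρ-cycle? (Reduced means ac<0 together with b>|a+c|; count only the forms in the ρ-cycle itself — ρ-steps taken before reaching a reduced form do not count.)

D = 73, ⌊√D⌋ = 8
descent: ρ → (4,3,-4)  [lands on river]
river: ρ → (-4,5,3)
river: ρ → (3,7,-2)
river: ρ → (-2,5,6)
river: ρ → (6,7,-1)
river: ρ → (-1,7,6)
river: ρ → (6,5,-2)
river: ρ → (-2,7,3)
river: ρ → (3,5,-4)
river: ρ → (-4,3,4)
river: ρ → (4,5,-3)
river: ρ → (-3,7,2)
river: ρ → (2,5,-6)
river: ρ → (-6,7,1)
river: ρ → (1,7,-6)
river: ρ → (-6,5,2)
river: ρ → (2,7,-3)
river: ρ → (-3,5,4)
ρ-cycle length = 18 (tail of 1 descent step not counted)

18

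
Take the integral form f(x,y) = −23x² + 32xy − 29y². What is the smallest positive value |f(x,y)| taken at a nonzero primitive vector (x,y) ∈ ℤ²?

translate: b→14 (≡-32 mod 46), so (23,-32,29)→(23,14,20)
flip: (23,14,20)→(20,-14,23)
reduced (well bottom): (20,-14,23) with a≤c, −a<b≤a
well minimum |f| = |-20| = 20 (negative-definite)

20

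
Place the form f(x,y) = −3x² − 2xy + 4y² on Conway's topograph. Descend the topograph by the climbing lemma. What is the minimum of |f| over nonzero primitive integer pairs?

descent: ρ → (4,2,-3)  [lands on river]
river: ρ → (-3,4,3)
river: ρ → (3,2,-4)
river: ρ → (-4,6,1)
river: ρ → (1,6,-4)
river: ρ → (-4,2,3)
river: ρ → (3,4,-3)
river: ρ → (-3,2,4)
river: ρ → (4,6,-1)
river: ρ → (-1,6,4)
closes: descent 1, river 10
min |a| on river = 1

1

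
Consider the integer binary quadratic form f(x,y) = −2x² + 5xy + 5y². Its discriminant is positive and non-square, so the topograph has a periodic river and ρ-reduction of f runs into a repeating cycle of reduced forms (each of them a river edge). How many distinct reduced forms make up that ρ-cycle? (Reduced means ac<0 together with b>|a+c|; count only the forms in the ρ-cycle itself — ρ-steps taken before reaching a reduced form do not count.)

D = 65, ⌊√D⌋ = 8
river: ρ → (5,5,-2)
river: ρ → (-2,7,2)
river: ρ → (2,5,-5)
river: ρ → (-5,5,2)
river: ρ → (2,7,-2)
river: ρ → (-2,5,5)
ρ-cycle length = 6 (tail of 0 descent steps not counted)

6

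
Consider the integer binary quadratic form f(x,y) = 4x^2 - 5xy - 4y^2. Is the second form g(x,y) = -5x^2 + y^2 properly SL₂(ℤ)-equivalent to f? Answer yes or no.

D₁ = 89, D₂ = 20
discriminants differ ⇒ not SL₂(ℤ)-equivalent

no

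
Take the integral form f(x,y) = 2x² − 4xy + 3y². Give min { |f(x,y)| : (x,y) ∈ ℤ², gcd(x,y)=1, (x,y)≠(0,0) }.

translate: b→0 (≡-4 mod 4), so (2,-4,3)→(2,0,1)
flip: (2,0,1)→(1,0,2)
reduced (well bottom): (1,0,2) with a≤c, −a<b≤a
well minimum = a = 1

1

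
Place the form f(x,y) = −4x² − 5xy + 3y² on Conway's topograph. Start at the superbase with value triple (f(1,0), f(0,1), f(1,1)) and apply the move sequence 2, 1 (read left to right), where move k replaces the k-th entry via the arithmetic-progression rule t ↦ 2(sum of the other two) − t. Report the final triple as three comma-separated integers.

start (-4,3,-6) = (f(1,0),f(0,1),f(1,1))
replace slot 2: 2·((-4)+(-6)) − 3 = -23 → (-4,-23,-6)
replace slot 1: 2·((-23)+(-6)) − (-4) = -54 → (-54,-23,-6)

-54,-23,-6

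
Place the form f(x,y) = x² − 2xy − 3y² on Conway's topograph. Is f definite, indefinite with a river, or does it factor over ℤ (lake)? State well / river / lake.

D = b²−4ac = (-2)² − 4·1·(-3) = 16
D = 4² is a perfect square ⇒ form factors over ℤ ⇒ lakes

lake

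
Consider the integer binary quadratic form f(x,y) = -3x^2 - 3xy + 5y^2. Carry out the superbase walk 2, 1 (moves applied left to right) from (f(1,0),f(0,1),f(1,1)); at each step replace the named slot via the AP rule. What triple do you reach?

start (-3,5,-1) = (f(1,0),f(0,1),f(1,1))
replace slot 2: 2·((-3)+(-1)) − 5 = -13 → (-3,-13,-1)
replace slot 1: 2·((-13)+(-1)) − (-3) = -25 → (-25,-13,-1)

-25,-13,-1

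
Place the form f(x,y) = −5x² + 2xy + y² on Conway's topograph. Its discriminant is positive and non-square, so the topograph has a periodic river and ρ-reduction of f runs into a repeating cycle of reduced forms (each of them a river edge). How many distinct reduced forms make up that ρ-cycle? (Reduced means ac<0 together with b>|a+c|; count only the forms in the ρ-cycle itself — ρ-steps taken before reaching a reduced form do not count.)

D = 24, ⌊√D⌋ = 4
descent: ρ → (1,4,-2)  [lands on river]
river: ρ → (-2,4,1)
ρ-cycle length = 2 (tail of 1 descent step not counted)

2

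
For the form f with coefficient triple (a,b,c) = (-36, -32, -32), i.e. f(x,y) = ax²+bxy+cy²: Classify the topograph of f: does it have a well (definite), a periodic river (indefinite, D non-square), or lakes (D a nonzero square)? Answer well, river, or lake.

D = b²−4ac = (-32)² − 4·(-36)·(-32) = -3584
D < 0 ⇒ definite ⇒ every region one sign ⇒ single well

well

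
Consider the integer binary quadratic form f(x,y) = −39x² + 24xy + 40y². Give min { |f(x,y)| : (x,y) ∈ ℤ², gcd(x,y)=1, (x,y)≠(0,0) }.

river: ρ → (40,56,-23)
river: ρ → (-23,82,1)
river: ρ → (1,82,-23)
river: ρ → (-23,56,40)
river: ρ → (40,24,-39)
river: ρ → (-39,54,25)
river: ρ → (25,46,-47)
river: ρ → (-47,48,24)
river: ρ → (24,48,-47)
river: ρ → (-47,46,25)
river: ρ → (25,54,-39)
river: ρ → (-39,24,40)
closes: descent 0, river 12
min |a| on river = 1

1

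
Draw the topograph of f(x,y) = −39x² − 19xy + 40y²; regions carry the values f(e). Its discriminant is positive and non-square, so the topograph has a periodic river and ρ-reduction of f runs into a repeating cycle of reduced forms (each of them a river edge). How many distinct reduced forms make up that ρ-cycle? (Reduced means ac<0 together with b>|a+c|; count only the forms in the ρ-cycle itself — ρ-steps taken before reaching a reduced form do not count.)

D = 6601, ⌊√D⌋ = 81
descent: ρ → (40,19,-39)  [lands on river]
river: ρ → (-39,59,20)
river: ρ → (20,61,-36)
river: ρ → (-36,11,45)
river: ρ → (45,79,-2)
river: ρ → (-2,81,5)
river: ρ → (5,79,-18)
river: ρ → (-18,65,33)
river: ρ → (33,67,-16)
river: ρ → (-16,61,45)
river: ρ → (45,29,-32)
river: ρ → (-32,35,42)
river: ρ → (42,49,-25)
river: ρ → (-25,51,40)
river: ρ → (40,29,-36)
river: ρ → (-36,43,33)
river: ρ → (33,23,-46)
river: ρ → (-46,69,10)
river: ρ → (10,71,-39)
river: ρ → (-39,7,42)
river: ρ → (42,77,-4)
river: ρ → (-4,75,61)
river: ρ → (61,47,-18)
river: ρ → (-18,61,40)
ρ-cycle length = 24 (tail of 1 descent step not counted)

24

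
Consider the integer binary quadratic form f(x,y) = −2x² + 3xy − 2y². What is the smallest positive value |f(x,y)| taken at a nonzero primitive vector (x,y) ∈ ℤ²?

translate: b→1 (≡-3 mod 4), so (2,-3,2)→(2,1,1)
flip: (2,1,1)→(1,-1,2)
translate: b→1 (≡-1 mod 2), so (1,-1,2)→(1,1,2)
reduced (well bottom): (1,1,2) with a≤c, −a<b≤a
well minimum |f| = |-1| = 1 (negative-definite)

1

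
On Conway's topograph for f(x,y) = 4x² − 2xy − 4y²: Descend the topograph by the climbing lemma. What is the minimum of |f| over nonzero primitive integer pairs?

descent: ρ → (-4,2,4)  [lands on river]
river: ρ → (4,6,-2)
river: ρ → (-2,6,4)
river: ρ → (4,2,-4)
river: ρ → (-4,6,2)
river: ρ → (2,6,-4)
closes: descent 1, river 6
min |a| on river = 2

2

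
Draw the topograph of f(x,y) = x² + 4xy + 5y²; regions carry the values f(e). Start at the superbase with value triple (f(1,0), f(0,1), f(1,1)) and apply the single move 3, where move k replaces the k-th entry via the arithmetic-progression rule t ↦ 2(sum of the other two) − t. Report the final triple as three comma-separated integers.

start (1,5,10) = (f(1,0),f(0,1),f(1,1))
replace slot 3: 2·(1+5) − 10 = 2 → (1,5,2)

1,5,2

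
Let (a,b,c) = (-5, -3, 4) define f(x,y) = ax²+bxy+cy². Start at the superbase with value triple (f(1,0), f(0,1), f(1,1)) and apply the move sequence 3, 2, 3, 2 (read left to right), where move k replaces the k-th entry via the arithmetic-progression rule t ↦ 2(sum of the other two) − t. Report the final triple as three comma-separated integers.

start (-5,4,-4) = (f(1,0),f(0,1),f(1,1))
replace slot 3: 2·((-5)+4) − (-4) = 2 → (-5,4,2)
replace slot 2: 2·((-5)+2) − 4 = -10 → (-5,-10,2)
replace slot 3: 2·((-5)+(-10)) − 2 = -32 → (-5,-10,-32)
replace slot 2: 2·((-5)+(-32)) − (-10) = -64 → (-5,-64,-32)

-5,-64,-32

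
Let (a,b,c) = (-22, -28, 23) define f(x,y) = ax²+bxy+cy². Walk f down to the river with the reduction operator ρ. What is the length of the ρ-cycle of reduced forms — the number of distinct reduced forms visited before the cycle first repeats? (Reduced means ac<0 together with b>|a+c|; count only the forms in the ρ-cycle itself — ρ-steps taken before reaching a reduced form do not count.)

D = 2808, ⌊√D⌋ = 52
descent: ρ → (23,28,-22)  [lands on river]
river: ρ → (-22,16,29)
river: ρ → (29,42,-9)
river: ρ → (-9,48,14)
river: ρ → (14,36,-27)
river: ρ → (-27,18,23)
ρ-cycle length = 6 (tail of 1 descent step not counted)

6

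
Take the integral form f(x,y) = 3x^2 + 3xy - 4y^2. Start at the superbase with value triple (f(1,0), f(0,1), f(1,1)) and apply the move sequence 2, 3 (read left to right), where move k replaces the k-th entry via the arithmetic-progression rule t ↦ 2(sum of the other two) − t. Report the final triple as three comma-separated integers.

start (3,-4,2) = (f(1,0),f(0,1),f(1,1))
replace slot 2: 2·(3+2) − (-4) = 14 → (3,14,2)
replace slot 3: 2·(3+14) − 2 = 32 → (3,14,32)

3,14,32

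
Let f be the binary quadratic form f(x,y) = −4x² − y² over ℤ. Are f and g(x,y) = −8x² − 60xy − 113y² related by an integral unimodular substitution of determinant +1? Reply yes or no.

D₁ = -16, D₂ = -16
f is negative-definite; reduce −f:
−f: flip: (4,0,1)→(1,0,4)
−f: reduced (well bottom): (1,0,4) with a≤c, −a<b≤a
flip sign back: reduced form of f is (-1,0,-4)
g is negative-definite; reduce −g:
−g: translate: b→-4 (≡60 mod 16), so (8,60,113)→(8,-4,1)
−g: flip: (8,-4,1)→(1,4,8)
−g: translate: b→0 (≡4 mod 2), so (1,4,8)→(1,0,4)
−g: reduced (well bottom): (1,0,4) with a≤c, −a<b≤a
flip sign back: reduced form of g is (-1,0,-4)
reduced forms (-1, 0, -4) vs (-1, 0, -4) ⇒ equivalent

yes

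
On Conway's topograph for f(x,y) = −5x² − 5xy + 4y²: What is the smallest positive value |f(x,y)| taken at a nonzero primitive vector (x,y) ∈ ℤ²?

descent: ρ → (4,5,-5)  [lands on river]
river: ρ → (-5,5,4)
river: ρ → (4,3,-6)
river: ρ → (-6,9,1)
river: ρ → (1,9,-6)
river: ρ → (-6,3,4)
closes: descent 1, river 6
min |a| on river = 1

1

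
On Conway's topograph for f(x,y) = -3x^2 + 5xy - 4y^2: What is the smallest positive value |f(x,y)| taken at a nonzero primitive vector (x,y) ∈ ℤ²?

translate: b→1 (≡-5 mod 6), so (3,-5,4)→(3,1,2)
flip: (3,1,2)→(2,-1,3)
reduced (well bottom): (2,-1,3) with a≤c, −a<b≤a
well minimum |f| = |-2| = 2 (negative-definite)

2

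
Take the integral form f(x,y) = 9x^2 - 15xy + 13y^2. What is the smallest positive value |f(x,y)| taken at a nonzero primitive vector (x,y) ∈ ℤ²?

translate: b→3 (≡-15 mod 18), so (9,-15,13)→(9,3,7)
flip: (9,3,7)→(7,-3,9)
reduced (well bottom): (7,-3,9) with a≤c, −a<b≤a
well minimum = a = 7

7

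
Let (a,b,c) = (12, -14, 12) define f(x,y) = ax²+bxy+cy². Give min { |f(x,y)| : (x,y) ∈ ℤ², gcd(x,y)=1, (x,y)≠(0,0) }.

translate: b→10 (≡-14 mod 24), so (12,-14,12)→(12,10,10)
flip: (12,10,10)→(10,-10,12)
translate: b→10 (≡-10 mod 20), so (10,-10,12)→(10,10,12)
reduced (well bottom): (10,10,12) with a≤c, −a<b≤a
well minimum = a = 10

10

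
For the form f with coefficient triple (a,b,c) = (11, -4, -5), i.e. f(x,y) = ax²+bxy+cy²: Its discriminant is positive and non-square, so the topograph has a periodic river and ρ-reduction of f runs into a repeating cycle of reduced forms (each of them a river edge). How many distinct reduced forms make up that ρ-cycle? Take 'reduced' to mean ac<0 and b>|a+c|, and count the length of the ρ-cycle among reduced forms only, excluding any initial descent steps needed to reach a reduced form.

D = 236, ⌊√D⌋ = 15
descent: ρ → (-5,14,2)  [lands on river]
river: ρ → (2,14,-5)
river: ρ → (-5,6,10)
river: ρ → (10,14,-1)
river: ρ → (-1,14,10)
river: ρ → (10,6,-5)
ρ-cycle length = 6 (tail of 1 descent step not counted)

6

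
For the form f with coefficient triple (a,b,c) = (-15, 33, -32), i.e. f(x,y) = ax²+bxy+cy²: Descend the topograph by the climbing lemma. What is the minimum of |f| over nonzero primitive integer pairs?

translate: b→-3 (≡-33 mod 30), so (15,-33,32)→(15,-3,14)
flip: (15,-3,14)→(14,3,15)
reduced (well bottom): (14,3,15) with a≤c, −a<b≤a
well minimum |f| = |-14| = 14 (negative-definite)

14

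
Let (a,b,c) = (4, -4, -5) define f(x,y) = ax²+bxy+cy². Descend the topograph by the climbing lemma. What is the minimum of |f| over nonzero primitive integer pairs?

descent: ρ → (-5,4,4)  [lands on river]
river: ρ → (4,4,-5)
river: ρ → (-5,6,3)
river: ρ → (3,6,-5)
closes: descent 1, river 4
min |a| on river = 3

3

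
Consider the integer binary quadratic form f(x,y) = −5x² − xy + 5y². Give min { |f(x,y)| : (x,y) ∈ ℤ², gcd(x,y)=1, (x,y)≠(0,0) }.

descent: ρ → (5,1,-5)  [lands on river]
river: ρ → (-5,9,1)
river: ρ → (1,9,-5)
river: ρ → (-5,1,5)
river: ρ → (5,9,-1)
river: ρ → (-1,9,5)
closes: descent 1, river 6
min |a| on river = 1

1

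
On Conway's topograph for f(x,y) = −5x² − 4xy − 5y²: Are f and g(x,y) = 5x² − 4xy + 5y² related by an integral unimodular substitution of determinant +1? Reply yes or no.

D₁ = -84, D₂ = -84
f is negative-definite; reduce −f:
−f: reduced (well bottom): (5,4,5) with a≤c, −a<b≤a
flip sign back: reduced form of f is (-5,-4,-5)
g: flip: (5,-4,5)→(5,4,5)
g: reduced (well bottom): (5,4,5) with a≤c, −a<b≤a
reduced forms (-5, -4, -5) vs (5, 4, 5) ⇒ inequivalent

no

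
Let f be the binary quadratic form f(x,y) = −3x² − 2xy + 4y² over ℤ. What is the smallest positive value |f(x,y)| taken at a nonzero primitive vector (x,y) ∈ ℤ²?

descent: ρ → (4,2,-3)  [lands on river]
river: ρ → (-3,4,3)
river: ρ → (3,2,-4)
river: ρ → (-4,6,1)
river: ρ → (1,6,-4)
river: ρ → (-4,2,3)
river: ρ → (3,4,-3)
river: ρ → (-3,2,4)
river: ρ → (4,6,-1)
river: ρ → (-1,6,4)
closes: descent 1, river 10
min |a| on river = 1

1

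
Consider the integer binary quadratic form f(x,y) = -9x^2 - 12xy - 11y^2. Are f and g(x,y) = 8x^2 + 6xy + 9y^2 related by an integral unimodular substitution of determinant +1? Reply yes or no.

D₁ = -252, D₂ = -252
f is negative-definite; reduce −f:
−f: translate: b→-6 (≡12 mod 18), so (9,12,11)→(9,-6,8)
−f: flip: (9,-6,8)→(8,6,9)
−f: reduced (well bottom): (8,6,9) with a≤c, −a<b≤a
flip sign back: reduced form of f is (-8,-6,-9)
g: reduced (well bottom): (8,6,9) with a≤c, −a<b≤a
reduced forms (-8, -6, -9) vs (8, 6, 9) ⇒ inequivalent

no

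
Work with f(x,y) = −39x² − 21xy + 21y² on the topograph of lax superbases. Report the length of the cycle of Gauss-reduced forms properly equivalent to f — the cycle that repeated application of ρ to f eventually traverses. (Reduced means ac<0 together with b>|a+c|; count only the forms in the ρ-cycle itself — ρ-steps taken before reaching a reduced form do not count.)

D = 3717, ⌊√D⌋ = 60
descent: ρ → (21,21,-39)  [lands on river]
river: ρ → (-39,57,3)
river: ρ → (3,57,-39)
river: ρ → (-39,21,21)
ρ-cycle length = 4 (tail of 1 descent step not counted)

4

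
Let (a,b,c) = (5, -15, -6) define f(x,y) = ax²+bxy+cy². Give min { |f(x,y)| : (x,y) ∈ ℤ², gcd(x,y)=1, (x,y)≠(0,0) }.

descent: ρ → (-6,15,5)  [lands on river]
river: ρ → (5,15,-6)
river: ρ → (-6,9,11)
river: ρ → (11,13,-4)
river: ρ → (-4,11,14)
river: ρ → (14,17,-1)
river: ρ → (-1,17,14)
river: ρ → (14,11,-4)
river: ρ → (-4,13,11)
river: ρ → (11,9,-6)
closes: descent 1, river 10
min |a| on river = 1

1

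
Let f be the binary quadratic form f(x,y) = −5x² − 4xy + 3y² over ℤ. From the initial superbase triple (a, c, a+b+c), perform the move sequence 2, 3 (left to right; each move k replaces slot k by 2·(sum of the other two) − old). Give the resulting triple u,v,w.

start (-5,3,-6) = (f(1,0),f(0,1),f(1,1))
replace slot 2: 2·((-5)+(-6)) − 3 = -25 → (-5,-25,-6)
replace slot 3: 2·((-5)+(-25)) − (-6) = -54 → (-5,-25,-54)

-5,-25,-54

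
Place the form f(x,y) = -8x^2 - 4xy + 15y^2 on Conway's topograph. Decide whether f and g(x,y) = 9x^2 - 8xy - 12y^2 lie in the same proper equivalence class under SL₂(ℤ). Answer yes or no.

D₁ = 496, D₂ = 496
river cycle of f (length 16): (-8, 12, 11), (11, 10, -9), (-9, 8, 12), (12, 16, -5), (-5, 14, 15), (15, 16, -4), (-4, 16, 15), (15, 14, -5), (-5, 16, 12), (12, 8, -9), … (6 more)
river cycle of g (length 16): (-12, 8, 9), (9, 10, -11), (-11, 12, 8), (8, 20, -3), (-3, 22, 1), (1, 22, -3), (-3, 20, 8), (8, 12, -11), (-11, 10, 9), (9, 8, -12), … (6 more)
cycles differ ⇒ inequivalent

no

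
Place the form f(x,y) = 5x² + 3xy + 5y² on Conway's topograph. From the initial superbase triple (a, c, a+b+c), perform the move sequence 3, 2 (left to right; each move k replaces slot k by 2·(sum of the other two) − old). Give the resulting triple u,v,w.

start (5,5,13) = (f(1,0),f(0,1),f(1,1))
replace slot 3: 2·(5+5) − 13 = 7 → (5,5,7)
replace slot 2: 2·(5+7) − 5 = 19 → (5,19,7)

5,19,7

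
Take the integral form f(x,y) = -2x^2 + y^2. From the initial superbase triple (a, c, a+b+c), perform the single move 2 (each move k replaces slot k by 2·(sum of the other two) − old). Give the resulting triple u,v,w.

start (-2,1,-1) = (f(1,0),f(0,1),f(1,1))
replace slot 2: 2·((-2)+(-1)) − 1 = -7 → (-2,-7,-1)

-2,-7,-1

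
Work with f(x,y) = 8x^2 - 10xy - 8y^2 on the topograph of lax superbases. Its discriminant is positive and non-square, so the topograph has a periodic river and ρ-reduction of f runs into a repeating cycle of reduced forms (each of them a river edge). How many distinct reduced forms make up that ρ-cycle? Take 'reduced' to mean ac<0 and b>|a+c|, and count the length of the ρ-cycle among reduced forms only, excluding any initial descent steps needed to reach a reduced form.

D = 356, ⌊√D⌋ = 18
descent: ρ → (-8,10,8)  [lands on river]
river: ρ → (8,6,-10)
river: ρ → (-10,14,4)
river: ρ → (4,18,-2)
river: ρ → (-2,18,4)
river: ρ → (4,14,-10)
river: ρ → (-10,6,8)
river: ρ → (8,10,-8)
river: ρ → (-8,6,10)
river: ρ → (10,14,-4)
river: ρ → (-4,18,2)
river: ρ → (2,18,-4)
river: ρ → (-4,14,10)
river: ρ → (10,6,-8)
ρ-cycle length = 14 (tail of 1 descent step not counted)

14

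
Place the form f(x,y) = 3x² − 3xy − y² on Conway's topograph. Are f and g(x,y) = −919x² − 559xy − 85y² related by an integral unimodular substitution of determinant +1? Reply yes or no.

D₁ = 21, D₂ = 21
river cycle of f (length 2): (-1, 3, 3), (3, 3, -1)
river cycle of g (length 2): (-1, 3, 3), (3, 3, -1)
cycles coincide ⇒ equivalent

yes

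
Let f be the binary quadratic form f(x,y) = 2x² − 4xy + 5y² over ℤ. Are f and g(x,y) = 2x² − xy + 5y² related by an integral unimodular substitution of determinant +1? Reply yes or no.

D₁ = -24, D₂ = -39
discriminants differ ⇒ not SL₂(ℤ)-equivalent

no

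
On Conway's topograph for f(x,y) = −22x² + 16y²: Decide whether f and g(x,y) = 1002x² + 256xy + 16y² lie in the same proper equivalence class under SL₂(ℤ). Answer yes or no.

D₁ = 1408, D₂ = 1408
river cycle of f (length 6): (16, 32, -6), (-6, 28, 26), (26, 24, -8), (-8, 24, 26), (26, 28, -6), (-6, 32, 16)
river cycle of g (length 6): (16, 32, -6), (-6, 28, 26), (26, 24, -8), (-8, 24, 26), (26, 28, -6), (-6, 32, 16)
cycles coincide ⇒ equivalent

yes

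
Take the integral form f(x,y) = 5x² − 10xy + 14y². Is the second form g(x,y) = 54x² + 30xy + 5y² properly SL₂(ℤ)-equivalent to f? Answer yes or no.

D₁ = -180, D₂ = -180
f: translate: b→0 (≡-10 mod 10), so (5,-10,14)→(5,0,9)
f: reduced (well bottom): (5,0,9) with a≤c, −a<b≤a
g: flip: (54,30,5)→(5,-30,54)
g: translate: b→0 (≡-30 mod 10), so (5,-30,54)→(5,0,9)
g: reduced (well bottom): (5,0,9) with a≤c, −a<b≤a
reduced forms (5, 0, 9) vs (5, 0, 9) ⇒ equivalent

yes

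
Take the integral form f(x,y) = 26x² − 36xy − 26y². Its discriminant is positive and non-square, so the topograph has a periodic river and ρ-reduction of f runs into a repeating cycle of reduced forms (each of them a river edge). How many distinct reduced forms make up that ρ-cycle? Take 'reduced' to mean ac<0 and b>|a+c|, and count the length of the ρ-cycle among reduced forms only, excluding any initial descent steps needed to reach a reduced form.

D = 4000, ⌊√D⌋ = 63
descent: ρ → (-26,36,26)  [lands on river]
river: ρ → (26,16,-36)
river: ρ → (-36,56,6)
river: ρ → (6,52,-54)
river: ρ → (-54,56,4)
river: ρ → (4,56,-54)
river: ρ → (-54,52,6)
river: ρ → (6,56,-36)
river: ρ → (-36,16,26)
river: ρ → (26,36,-26)
river: ρ → (-26,16,36)
river: ρ → (36,56,-6)
river: ρ → (-6,52,54)
river: ρ → (54,56,-4)
river: ρ → (-4,56,54)
river: ρ → (54,52,-6)
river: ρ → (-6,56,36)
river: ρ → (36,16,-26)
ρ-cycle length = 18 (tail of 1 descent step not counted)

18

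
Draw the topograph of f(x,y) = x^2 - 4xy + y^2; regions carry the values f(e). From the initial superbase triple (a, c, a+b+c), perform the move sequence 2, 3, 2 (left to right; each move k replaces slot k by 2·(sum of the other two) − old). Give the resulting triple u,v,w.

start (1,1,-2) = (f(1,0),f(0,1),f(1,1))
replace slot 2: 2·(1+(-2)) − 1 = -3 → (1,-3,-2)
replace slot 3: 2·(1+(-3)) − (-2) = -2 → (1,-3,-2)
replace slot 2: 2·(1+(-2)) − (-3) = 1 → (1,1,-2)

1,1,-2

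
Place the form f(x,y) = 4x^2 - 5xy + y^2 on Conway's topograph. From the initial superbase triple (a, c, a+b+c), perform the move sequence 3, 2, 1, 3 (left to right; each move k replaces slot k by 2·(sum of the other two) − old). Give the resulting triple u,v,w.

start (4,1,0) = (f(1,0),f(0,1),f(1,1))
replace slot 3: 2·(4+1) − 0 = 10 → (4,1,10)
replace slot 2: 2·(4+10) − 1 = 27 → (4,27,10)
replace slot 1: 2·(27+10) − 4 = 70 → (70,27,10)
replace slot 3: 2·(70+27) − 10 = 184 → (70,27,184)

70,27,184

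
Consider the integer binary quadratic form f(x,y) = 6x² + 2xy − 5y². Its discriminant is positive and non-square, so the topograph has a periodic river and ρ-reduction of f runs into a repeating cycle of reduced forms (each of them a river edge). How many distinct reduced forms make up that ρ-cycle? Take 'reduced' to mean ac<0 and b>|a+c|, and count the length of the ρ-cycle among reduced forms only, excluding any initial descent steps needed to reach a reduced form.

D = 124, ⌊√D⌋ = 11
river: ρ → (-5,8,3)
river: ρ → (3,10,-2)
river: ρ → (-2,10,3)
river: ρ → (3,8,-5)
river: ρ → (-5,2,6)
river: ρ → (6,10,-1)
river: ρ → (-1,10,6)
river: ρ → (6,2,-5)
ρ-cycle length = 8 (tail of 0 descent steps not counted)

8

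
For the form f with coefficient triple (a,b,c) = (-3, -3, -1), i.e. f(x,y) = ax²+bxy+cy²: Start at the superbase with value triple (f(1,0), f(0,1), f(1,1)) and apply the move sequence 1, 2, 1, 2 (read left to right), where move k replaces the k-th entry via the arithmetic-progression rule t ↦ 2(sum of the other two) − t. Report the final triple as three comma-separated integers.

start (-3,-1,-7) = (f(1,0),f(0,1),f(1,1))
replace slot 1: 2·((-1)+(-7)) − (-3) = -13 → (-13,-1,-7)
replace slot 2: 2·((-13)+(-7)) − (-1) = -39 → (-13,-39,-7)
replace slot 1: 2·((-39)+(-7)) − (-13) = -79 → (-79,-39,-7)
replace slot 2: 2·((-79)+(-7)) − (-39) = -133 → (-79,-133,-7)

-79,-133,-7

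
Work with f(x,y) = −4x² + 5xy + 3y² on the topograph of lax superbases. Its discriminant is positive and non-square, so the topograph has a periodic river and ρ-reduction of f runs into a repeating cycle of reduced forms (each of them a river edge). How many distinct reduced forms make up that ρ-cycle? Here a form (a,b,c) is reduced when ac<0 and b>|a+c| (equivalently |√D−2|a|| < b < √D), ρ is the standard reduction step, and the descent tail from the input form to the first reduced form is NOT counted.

D = 73, ⌊√D⌋ = 8
river: ρ → (3,7,-2)
river: ρ → (-2,5,6)
river: ρ → (6,7,-1)
river: ρ → (-1,7,6)
river: ρ → (6,5,-2)
river: ρ → (-2,7,3)
river: ρ → (3,5,-4)
river: ρ → (-4,3,4)
river: ρ → (4,5,-3)
river: ρ → (-3,7,2)
river: ρ → (2,5,-6)
river: ρ → (-6,7,1)
river: ρ → (1,7,-6)
river: ρ → (-6,5,2)
river: ρ → (2,7,-3)
river: ρ → (-3,5,4)
river: ρ → (4,3,-4)
river: ρ → (-4,5,3)
ρ-cycle length = 18 (tail of 0 descent steps not counted)

18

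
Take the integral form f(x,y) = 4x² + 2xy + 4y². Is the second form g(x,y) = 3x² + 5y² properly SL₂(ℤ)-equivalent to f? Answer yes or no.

D₁ = -60, D₂ = -60
f: reduced (well bottom): (4,2,4) with a≤c, −a<b≤a
g: reduced (well bottom): (3,0,5) with a≤c, −a<b≤a
reduced forms (4, 2, 4) vs (3, 0, 5) ⇒ inequivalent

no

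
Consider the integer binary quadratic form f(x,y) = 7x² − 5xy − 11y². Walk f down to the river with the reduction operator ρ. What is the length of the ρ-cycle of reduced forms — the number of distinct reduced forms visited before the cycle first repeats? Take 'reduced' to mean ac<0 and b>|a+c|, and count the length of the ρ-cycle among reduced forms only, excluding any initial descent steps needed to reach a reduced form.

D = 333, ⌊√D⌋ = 18
descent: ρ → (-11,5,7)  [lands on river]
river: ρ → (7,9,-9)
river: ρ → (-9,9,7)
river: ρ → (7,5,-11)
river: ρ → (-11,17,1)
river: ρ → (1,17,-11)
ρ-cycle length = 6 (tail of 1 descent step not counted)

6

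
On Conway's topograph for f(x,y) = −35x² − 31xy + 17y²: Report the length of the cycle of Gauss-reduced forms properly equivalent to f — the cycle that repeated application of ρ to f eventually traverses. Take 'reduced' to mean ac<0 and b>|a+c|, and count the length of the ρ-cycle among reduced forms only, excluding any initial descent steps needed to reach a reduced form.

D = 3341, ⌊√D⌋ = 57
descent: ρ → (17,31,-35)  [lands on river]
river: ρ → (-35,39,13)
river: ρ → (13,39,-35)
river: ρ → (-35,31,17)
river: ρ → (17,37,-29)
river: ρ → (-29,21,25)
river: ρ → (25,29,-25)
river: ρ → (-25,21,29)
river: ρ → (29,37,-17)
river: ρ → (-17,31,35)
river: ρ → (35,39,-13)
river: ρ → (-13,39,35)
river: ρ → (35,31,-17)
river: ρ → (-17,37,29)
river: ρ → (29,21,-25)
river: ρ → (-25,29,25)
river: ρ → (25,21,-29)
river: ρ → (-29,37,17)
ρ-cycle length = 18 (tail of 1 descent step not counted)

18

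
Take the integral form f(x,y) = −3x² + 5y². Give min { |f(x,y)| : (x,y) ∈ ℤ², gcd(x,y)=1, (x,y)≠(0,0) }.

descent: ρ → (5,0,-3)
descent: ρ → (-3,6,2)  [lands on river]
river: ρ → (2,6,-3)
closes: descent 2, river 2
min |a| on river = 2

2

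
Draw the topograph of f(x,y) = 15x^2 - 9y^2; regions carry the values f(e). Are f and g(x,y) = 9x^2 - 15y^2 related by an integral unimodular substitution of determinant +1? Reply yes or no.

D₁ = 540, D₂ = 540
river cycle of f (length 2): (-9, 18, 6), (6, 18, -9)
river cycle of g (length 2): (9, 18, -6), (-6, 18, 9)
cycles differ ⇒ inequivalent

no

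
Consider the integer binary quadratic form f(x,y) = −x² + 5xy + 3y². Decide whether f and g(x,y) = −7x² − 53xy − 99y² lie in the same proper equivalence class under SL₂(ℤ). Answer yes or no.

D₁ = 37, D₂ = 37
river cycle of f (length 6): (3, 1, -3), (-3, 5, 1), (1, 5, -3), (-3, 1, 3), (3, 5, -1), (-1, 5, 3)
river cycle of g (length 6): (1, 5, -3), (-3, 1, 3), (3, 5, -1), (-1, 5, 3), (3, 1, -3), (-3, 5, 1)
cycles coincide ⇒ equivalent

yes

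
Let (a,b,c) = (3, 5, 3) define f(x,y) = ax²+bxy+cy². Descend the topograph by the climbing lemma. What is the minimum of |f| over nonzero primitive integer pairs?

translate: b→-1 (≡5 mod 6), so (3,5,3)→(3,-1,1)
flip: (3,-1,1)→(1,1,3)
reduced (well bottom): (1,1,3) with a≤c, −a<b≤a
well minimum = a = 1

1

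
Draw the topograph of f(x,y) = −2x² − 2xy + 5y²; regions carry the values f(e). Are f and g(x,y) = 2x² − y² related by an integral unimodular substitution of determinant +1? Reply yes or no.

D₁ = 44, D₂ = 8
discriminants differ ⇒ not SL₂(ℤ)-equivalent

no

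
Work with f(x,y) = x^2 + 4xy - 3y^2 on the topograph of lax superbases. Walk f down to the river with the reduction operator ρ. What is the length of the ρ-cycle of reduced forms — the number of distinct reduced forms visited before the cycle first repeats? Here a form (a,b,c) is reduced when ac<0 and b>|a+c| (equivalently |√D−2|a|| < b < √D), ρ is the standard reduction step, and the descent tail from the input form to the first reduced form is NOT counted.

D = 28, ⌊√D⌋ = 5
river: ρ → (-3,2,2)
river: ρ → (2,2,-3)
river: ρ → (-3,4,1)
river: ρ → (1,4,-3)
ρ-cycle length = 4 (tail of 0 descent steps not counted)

4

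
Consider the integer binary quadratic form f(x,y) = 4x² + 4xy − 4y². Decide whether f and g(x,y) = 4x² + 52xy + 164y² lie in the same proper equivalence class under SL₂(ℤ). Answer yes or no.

D₁ = 80, D₂ = 80
river cycle of f (length 2): (-4, 4, 4), (4, 4, -4)
river cycle of g (length 2): (4, 4, -4), (-4, 4, 4)
cycles coincide ⇒ equivalent

yes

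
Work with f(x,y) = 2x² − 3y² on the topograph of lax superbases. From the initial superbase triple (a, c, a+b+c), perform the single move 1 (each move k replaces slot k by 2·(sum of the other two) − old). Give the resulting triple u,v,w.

start (2,-3,-1) = (f(1,0),f(0,1),f(1,1))
replace slot 1: 2·((-3)+(-1)) − 2 = -10 → (-10,-3,-1)

-10,-3,-1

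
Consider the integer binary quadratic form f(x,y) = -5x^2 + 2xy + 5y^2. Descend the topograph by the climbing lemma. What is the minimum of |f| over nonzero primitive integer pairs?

river: ρ → (5,8,-2)
river: ρ → (-2,8,5)
river: ρ → (5,2,-5)
river: ρ → (-5,8,2)
river: ρ → (2,8,-5)
river: ρ → (-5,2,5)
closes: descent 0, river 6
min |a| on river = 2

2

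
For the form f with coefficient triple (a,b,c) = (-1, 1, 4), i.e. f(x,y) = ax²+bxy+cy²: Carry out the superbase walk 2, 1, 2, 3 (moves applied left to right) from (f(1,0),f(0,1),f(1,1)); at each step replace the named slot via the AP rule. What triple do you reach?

start (-1,4,4) = (f(1,0),f(0,1),f(1,1))
replace slot 2: 2·((-1)+4) − 4 = 2 → (-1,2,4)
replace slot 1: 2·(2+4) − (-1) = 13 → (13,2,4)
replace slot 2: 2·(13+4) − 2 = 32 → (13,32,4)
replace slot 3: 2·(13+32) − 4 = 86 → (13,32,86)

13,32,86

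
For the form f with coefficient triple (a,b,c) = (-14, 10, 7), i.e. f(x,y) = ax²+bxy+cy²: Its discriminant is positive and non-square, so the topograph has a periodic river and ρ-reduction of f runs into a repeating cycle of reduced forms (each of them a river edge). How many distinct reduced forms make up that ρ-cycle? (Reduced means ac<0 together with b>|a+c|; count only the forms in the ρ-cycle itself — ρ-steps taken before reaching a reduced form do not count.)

D = 492, ⌊√D⌋ = 22
river: ρ → (7,18,-6)
river: ρ → (-6,18,7)
river: ρ → (7,10,-14)
river: ρ → (-14,18,3)
river: ρ → (3,18,-14)
river: ρ → (-14,10,7)
ρ-cycle length = 6 (tail of 0 descent steps not counted)

6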